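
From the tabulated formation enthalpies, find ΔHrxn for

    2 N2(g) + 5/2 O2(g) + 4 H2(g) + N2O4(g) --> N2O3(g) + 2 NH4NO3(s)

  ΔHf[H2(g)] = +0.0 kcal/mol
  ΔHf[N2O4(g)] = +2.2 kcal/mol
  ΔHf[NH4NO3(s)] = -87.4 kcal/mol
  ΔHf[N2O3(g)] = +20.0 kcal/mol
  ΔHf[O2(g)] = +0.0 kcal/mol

Products: 1·(+20.0) + 2·(-87.4) = -154.8
Reactants: 2·(+0.0) + 5/2·(+0.0) + 4·(+0.0) + 1·(+2.2) = +2.2
ΔHrxn = (-154.8) − (+2.2) = -157.0 kcal/mol

ΔHrxn = -157.0 kcal/mol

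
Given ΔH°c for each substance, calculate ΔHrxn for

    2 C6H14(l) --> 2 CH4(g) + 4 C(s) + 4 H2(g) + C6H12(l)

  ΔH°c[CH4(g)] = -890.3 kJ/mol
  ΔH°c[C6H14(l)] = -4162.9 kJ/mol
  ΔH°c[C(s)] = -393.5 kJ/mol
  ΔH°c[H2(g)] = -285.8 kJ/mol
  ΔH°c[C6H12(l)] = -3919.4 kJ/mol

Using ΔH = Σ nΔHc°(reactants) − Σ nΔHc°(products):
= [2·(-4162.9)] − [2·(-890.3) + 4·(-393.5) + 4·(-285.8) + 1·(-3919.4)]
= 91.4 kJ/mol

ΔHrxn = 91.4 kJ/mol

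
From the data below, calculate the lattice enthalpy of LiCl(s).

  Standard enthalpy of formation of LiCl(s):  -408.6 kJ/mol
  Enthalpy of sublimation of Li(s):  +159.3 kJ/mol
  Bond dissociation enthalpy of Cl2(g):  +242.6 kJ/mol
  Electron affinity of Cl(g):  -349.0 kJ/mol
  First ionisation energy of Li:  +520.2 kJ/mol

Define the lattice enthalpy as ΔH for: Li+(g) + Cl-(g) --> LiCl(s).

U = -860.4 kJ/mol

ΔHf° = 1·ΔHsub + 1·(ΣIE) + 1/2·D(Cl2) + 1·EA + U
-408.6 = 1·(+159.3) + 1·(+520.2) + 1/2·(+242.6) + 1·(-349.0) + U
U = -408.6 − (+451.8) = -860.4 kJ/mol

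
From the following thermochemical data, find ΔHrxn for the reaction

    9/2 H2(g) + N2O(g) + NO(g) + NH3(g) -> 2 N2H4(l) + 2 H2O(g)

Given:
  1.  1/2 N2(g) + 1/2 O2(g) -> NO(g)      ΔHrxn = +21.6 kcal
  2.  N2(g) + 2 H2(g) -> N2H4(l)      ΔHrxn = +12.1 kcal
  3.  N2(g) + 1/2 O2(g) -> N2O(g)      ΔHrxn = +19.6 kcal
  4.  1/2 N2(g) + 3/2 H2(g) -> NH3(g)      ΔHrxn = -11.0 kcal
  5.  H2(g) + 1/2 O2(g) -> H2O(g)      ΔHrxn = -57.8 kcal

ΔHrxn = -121.6 kcal

eq. 1 reversed: -21.6 kcal
eq. 2 × 2: (2)·(+12.1) = +24.2 kcal
eq. 3 reversed: -19.6 kcal
eq. 4 reversed: +11.0 kcal
eq. 5 × 2: (2)·(-57.8) = -115.6 kcal
ΔHrxn = (-21.6) + (+24.2) + (-19.6) + (+11.0) + (-115.6) = -121.6 kcal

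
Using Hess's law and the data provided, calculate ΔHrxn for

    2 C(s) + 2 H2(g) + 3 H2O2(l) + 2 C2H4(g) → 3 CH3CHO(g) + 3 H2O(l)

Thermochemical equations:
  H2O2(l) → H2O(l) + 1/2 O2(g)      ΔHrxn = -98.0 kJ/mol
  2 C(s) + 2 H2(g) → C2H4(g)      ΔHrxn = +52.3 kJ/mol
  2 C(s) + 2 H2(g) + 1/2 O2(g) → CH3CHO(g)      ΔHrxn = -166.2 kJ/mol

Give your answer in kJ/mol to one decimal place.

equation 1 × 3: (3)·(-98.0) = -294.0 kJ/mol
equation 2 reversed and × 2: (-2)·(+52.3) = -104.6 kJ/mol
equation 3 × 3: (3)·(-166.2) = -498.6 kJ/mol
ΔHrxn = (-294.0) + (-104.6) + (-498.6) = -897.2 kJ/mol

ΔHrxn = -897.2 kJ/mol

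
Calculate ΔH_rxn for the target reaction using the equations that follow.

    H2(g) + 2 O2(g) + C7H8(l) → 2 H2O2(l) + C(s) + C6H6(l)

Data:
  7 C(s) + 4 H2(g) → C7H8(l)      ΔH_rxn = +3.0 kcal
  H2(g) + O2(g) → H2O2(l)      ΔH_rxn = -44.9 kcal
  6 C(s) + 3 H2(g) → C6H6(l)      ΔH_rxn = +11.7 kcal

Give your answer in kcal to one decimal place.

equation 1 reversed (C7H8(l) must end up as a reactant): -3.0 kcal
equation 2 × 2 (scale by 2 for the 2 H2O2(l)): (2)·(-44.9) = -89.8 kcal
equation 3 as written (C6H6(l) already on the product side): +11.7 kcal
Summing the manipulated equations, ΔH_rxn = (-1)·(+3.0) + (2)·(-44.9) + (1)·(+11.7) = -81.1 kcal

ΔH_rxn = -81.1 kcal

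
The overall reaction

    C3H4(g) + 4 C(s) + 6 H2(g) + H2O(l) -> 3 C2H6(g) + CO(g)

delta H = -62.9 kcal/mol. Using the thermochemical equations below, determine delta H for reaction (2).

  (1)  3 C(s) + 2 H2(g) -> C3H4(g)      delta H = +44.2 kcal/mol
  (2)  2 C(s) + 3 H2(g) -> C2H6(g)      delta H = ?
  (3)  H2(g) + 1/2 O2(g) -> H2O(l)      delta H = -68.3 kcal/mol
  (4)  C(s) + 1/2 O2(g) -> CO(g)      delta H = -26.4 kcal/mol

(1) reversed: -44.2 kcal/mol
(2) × 3: contributes 3·x
(3) reversed: +68.3 kcal/mol
(4) as written: -26.4 kcal/mol
-62.9 = (-44.2) + (+68.3) + (-26.4) + 3·x
x = (-62.9 − (-2.3)) / (3) = -20.2 kcal/mol

delta H = -20.2 kcal/mol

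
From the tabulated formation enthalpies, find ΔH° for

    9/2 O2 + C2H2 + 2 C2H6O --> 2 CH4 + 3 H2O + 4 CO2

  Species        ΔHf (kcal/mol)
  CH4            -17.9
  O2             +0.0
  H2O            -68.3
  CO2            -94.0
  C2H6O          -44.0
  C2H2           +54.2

Products: 2·(-17.9) + 3·(-68.3) + 4·(-94.0) = -616.7
Reactants: 9/2·(+0.0) + 1·(+54.2) + 2·(-44.0) = -33.8
ΔH° = (-616.7) − (-33.8) = -582.9 kcal/mol

ΔH° = -582.9 kcal/mol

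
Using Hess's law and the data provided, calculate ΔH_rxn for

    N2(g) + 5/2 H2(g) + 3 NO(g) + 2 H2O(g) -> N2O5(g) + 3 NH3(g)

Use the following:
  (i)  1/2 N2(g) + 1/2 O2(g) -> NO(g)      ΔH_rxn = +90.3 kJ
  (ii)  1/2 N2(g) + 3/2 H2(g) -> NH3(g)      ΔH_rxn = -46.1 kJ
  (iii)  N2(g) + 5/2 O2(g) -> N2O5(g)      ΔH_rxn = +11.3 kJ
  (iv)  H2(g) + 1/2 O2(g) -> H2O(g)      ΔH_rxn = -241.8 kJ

(i) reversed and × 3 (reverse to put NO(g) on the reactant side; ×3 to match 3 NO(g) in the target): (-3)·(+90.3) = -270.9 kJ
(ii) × 3 (×3 to match 3 NH3(g) in the target): (3)·(-46.1) = -138.3 kJ
(iii) as written (N2O5(g) already on the product side): +11.3 kJ
(iv) reversed and × 2 (reverse to put H2O(g) on the reactant side; scale by 2 for the 2 H2O(g)): (-2)·(-241.8) = +483.6 kJ
ΔH_rxn = (-270.9) + (-138.3) + (+11.3) + (+483.6) = 85.7 kJ

ΔH_rxn = 85.7 kJ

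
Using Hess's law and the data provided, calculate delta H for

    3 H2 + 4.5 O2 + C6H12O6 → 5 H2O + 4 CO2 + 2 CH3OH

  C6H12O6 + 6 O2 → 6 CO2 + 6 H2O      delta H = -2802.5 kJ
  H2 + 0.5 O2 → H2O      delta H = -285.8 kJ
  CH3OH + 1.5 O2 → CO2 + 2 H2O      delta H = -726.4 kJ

equation 1 as written: -2802.5 kJ
equation 2 × 3: (3)·(-285.8) = -857.4 kJ
equation 3 reversed and × 2: (-2)·(-726.4) = +1452.8 kJ
delta H = (1)·(-2802.5) + (3)·(-285.8) + (-2)·(-726.4) = -2207.1 kJ

delta H = -2207.1 kJ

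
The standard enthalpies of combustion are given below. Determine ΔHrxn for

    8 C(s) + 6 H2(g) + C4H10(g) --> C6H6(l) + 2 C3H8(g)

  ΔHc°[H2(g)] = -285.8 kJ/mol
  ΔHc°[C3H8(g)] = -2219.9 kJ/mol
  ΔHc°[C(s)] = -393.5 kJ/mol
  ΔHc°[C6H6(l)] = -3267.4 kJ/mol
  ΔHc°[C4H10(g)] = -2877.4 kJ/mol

With combustion enthalpies, reactants minus products:
= [8·(-393.5) + 6·(-285.8) + 1·(-2877.4)] − [1·(-3267.4) + 2·(-2219.9)]
= -33.0 kJ/mol

ΔHrxn = -33.0 kJ/mol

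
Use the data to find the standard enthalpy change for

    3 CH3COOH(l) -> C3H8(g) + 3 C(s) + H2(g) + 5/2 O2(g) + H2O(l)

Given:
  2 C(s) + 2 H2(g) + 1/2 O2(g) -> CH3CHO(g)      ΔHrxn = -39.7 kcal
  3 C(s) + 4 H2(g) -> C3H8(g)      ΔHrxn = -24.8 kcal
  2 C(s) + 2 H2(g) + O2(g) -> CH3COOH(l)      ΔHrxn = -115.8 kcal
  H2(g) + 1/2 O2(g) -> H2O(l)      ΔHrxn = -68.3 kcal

equation 1: not needed (CH3CHO(g) appears nowhere else).
equation 2 as written (C3H8(g) already on the product side): -24.8 kcal
equation 3 reversed and × 3 (CH3COOH(l) must end up as a reactant; ×3 to match 3 CH3COOH(l) in the target): (-3)·(-115.8) = +347.4 kcal
equation 4 as written (H2O(l) already on the product side): -68.3 kcal
Combining the equations, ΔHrxn = (-24.8) + (+347.4) + (-68.3) = 254.3 kcal

ΔHrxn = 254.3 kcal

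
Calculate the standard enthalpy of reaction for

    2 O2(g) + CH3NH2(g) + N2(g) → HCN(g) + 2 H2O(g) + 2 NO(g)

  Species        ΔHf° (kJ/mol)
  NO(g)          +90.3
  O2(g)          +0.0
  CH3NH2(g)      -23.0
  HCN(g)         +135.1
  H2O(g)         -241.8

ΔH°rxn = Σ nΔHf°(products) − Σ nΔHf°(reactants).
Products: 1·(+135.1) + 2·(-241.8) + 2·(+90.3) = -167.9
Reactants: 2·(+0.0) + 1·(-23.0) + 1·(+0.0) = -23.0
ΔHrxn = (-167.9) − (-23.0) = -144.9 kJ/mol

ΔHrxn = -144.9 kJ/mol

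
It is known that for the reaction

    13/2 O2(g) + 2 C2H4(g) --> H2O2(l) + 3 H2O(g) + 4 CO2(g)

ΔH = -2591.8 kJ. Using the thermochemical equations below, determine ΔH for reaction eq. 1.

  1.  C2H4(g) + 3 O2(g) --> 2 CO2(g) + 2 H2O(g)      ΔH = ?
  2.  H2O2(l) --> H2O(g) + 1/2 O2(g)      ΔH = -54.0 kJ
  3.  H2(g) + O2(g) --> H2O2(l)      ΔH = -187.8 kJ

ΔH = -1322.9 kJ

eq. 1 × 2: contributes 2·x
eq. 2 reversed: +54.0 kJ
eq. 3: not needed.
-2591.8 = (+54.0) + 2·x
x = (-2591.8 − (+54.0)) / (2) = -1322.9 kJ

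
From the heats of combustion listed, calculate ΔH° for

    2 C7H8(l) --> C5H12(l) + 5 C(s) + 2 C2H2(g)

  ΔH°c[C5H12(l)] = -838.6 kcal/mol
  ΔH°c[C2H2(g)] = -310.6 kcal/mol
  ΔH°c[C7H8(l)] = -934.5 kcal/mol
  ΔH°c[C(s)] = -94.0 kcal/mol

Using ΔH = Σ nΔHc°(reactants) − Σ nΔHc°(products):
= [2·(-934.5)] − [1·(-838.6) + 5·(-94.0) + 2·(-310.6)]
= 60.8 kcal/mol

ΔH° = 60.8 kcal/mol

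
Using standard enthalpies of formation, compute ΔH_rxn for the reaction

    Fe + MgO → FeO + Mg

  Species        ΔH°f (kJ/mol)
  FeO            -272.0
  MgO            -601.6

ΔH°rxn = Σ nΔHf°(products) − Σ nΔHf°(reactants).
Products: 1·(-272.0) + 1·(+0.0) = -272.0
Reactants: 1·(+0.0) + 1·(-601.6) = -601.6
ΔH_rxn = (-272.0) − (-601.6) = 329.6 kJ/mol

ΔH_rxn = 329.6 kJ/mol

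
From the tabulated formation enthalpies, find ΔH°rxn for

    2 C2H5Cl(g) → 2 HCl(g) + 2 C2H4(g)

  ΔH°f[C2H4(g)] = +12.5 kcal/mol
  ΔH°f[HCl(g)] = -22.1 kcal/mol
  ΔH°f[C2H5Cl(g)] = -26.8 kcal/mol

Products: 2·(-22.1) + 2·(+12.5) = -19.2
Reactants: 2·(-26.8) = -53.6
ΔH°rxn = (-19.2) − (-53.6) = 34.4 kcal/mol

ΔH°rxn = 34.4 kcal/mol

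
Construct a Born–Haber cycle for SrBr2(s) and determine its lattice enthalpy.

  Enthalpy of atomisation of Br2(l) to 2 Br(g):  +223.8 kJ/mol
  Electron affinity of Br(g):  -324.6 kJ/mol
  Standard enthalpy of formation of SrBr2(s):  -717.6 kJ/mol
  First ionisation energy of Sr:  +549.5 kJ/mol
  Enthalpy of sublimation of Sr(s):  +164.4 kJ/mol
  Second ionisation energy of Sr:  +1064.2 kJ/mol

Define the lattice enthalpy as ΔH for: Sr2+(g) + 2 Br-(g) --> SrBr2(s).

U = -2070.3 kJ/mol

ΔHf° = 1·ΔHsub + 1·(ΣIE) + 1·D(Br2) + 2·EA + U
-717.6 = 1·(+164.4) + 1·(+1613.7) + 1·(+223.8) + 2·(-324.6) + U
U = -717.6 − (+1352.7) = -2070.3 kJ/mol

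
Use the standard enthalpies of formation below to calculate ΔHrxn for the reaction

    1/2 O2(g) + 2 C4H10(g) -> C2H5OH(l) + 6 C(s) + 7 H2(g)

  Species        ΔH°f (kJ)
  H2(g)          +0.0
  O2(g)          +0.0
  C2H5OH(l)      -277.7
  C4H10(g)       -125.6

ΔHrxn = -26.5 kJ

Products: 1·(-277.7) + 6·(+0.0) + 7·(+0.0) = -277.7
Reactants: 1/2·(+0.0) + 2·(-125.6) = -251.2
ΔHrxn = (-277.7) − (-251.2) = -26.5 kJ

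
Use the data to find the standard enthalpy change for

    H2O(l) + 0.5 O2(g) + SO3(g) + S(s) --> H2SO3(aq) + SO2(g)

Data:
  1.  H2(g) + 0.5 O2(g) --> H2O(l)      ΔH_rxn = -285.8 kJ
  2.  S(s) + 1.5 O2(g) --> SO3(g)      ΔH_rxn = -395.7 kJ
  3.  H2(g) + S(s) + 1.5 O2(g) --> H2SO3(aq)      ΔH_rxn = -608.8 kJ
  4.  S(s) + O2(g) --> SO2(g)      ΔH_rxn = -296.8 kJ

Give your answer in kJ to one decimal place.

ΔH_rxn = -224.1 kJ

eq. 1 reversed: +285.8 kJ
eq. 2 reversed: +395.7 kJ
eq. 3 as written: -608.8 kJ
eq. 4 as written: -296.8 kJ
Summing the manipulated equations, ΔH_rxn = (-1)·(-285.8) + (-1)·(-395.7) + (1)·(-608.8) + (1)·(-296.8) = -224.1 kJ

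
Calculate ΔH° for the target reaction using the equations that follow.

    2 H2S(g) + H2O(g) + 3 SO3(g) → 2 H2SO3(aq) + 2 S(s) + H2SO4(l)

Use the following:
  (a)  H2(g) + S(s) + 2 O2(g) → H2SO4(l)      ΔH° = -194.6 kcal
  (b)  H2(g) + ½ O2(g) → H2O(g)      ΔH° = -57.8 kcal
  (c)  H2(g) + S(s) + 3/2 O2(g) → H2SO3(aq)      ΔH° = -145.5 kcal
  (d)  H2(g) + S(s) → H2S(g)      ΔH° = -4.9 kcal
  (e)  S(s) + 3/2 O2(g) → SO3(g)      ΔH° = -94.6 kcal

ΔH° = -134.2 kcal

(a) as written (H2SO4(l) already on the product side): -194.6 kcal
(b) reversed (H2O(g) must end up as a reactant): +57.8 kcal
(c) × 2 (scale by 2 for the 2 H2SO3(aq)): (2)·(-145.5) = -291.0 kcal
(d) reversed and × 2 (reverse to put H2S(g) on the reactant side; ×2 to match 2 H2S(g) in the target): (-2)·(-4.9) = +9.8 kcal
(e) reversed and × 3 (SO3(g) must end up as a reactant; ×3 to match 3 SO3(g) in the target): (-3)·(-94.6) = +283.8 kcal
ΔH° = (-194.6) + (+57.8) + (-291.0) + (+9.8) + (+283.8) = -134.2 kcal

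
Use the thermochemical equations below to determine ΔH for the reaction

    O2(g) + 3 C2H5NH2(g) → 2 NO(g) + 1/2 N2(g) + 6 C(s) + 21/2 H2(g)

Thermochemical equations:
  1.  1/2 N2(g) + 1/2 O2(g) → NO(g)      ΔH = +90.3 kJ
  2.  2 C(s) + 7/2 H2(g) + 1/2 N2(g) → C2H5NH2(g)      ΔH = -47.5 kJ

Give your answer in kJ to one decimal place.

eq. 1 × 2: (2)·(+90.3) = +180.6 kJ
eq. 2 reversed and × 3: (-3)·(-47.5) = +142.5 kJ
ΔH = (2)·(+90.3) + (-3)·(-47.5) = 323.1 kJ

ΔH = 323.1 kJ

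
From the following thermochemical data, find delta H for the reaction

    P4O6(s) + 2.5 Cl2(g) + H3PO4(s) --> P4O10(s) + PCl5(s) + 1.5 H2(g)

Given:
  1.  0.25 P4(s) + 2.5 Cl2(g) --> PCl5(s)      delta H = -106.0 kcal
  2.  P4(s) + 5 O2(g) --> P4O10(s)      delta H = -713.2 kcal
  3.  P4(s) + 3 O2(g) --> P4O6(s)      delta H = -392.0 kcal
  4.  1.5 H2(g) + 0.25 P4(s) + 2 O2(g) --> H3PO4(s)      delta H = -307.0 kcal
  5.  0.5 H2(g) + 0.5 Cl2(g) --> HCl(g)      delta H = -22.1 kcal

eq. 1 as written (PCl5(s) already on the product side): -106.0 kcal
eq. 2 as written (P4O10(s) already on the product side): -713.2 kcal
eq. 3 reversed (reverse to put P4O6(s) on the reactant side): +392.0 kcal
eq. 4 reversed (reverse to put H3PO4(s) on the reactant side): +307.0 kcal
eq. 5: not needed (HCl(g) appears nowhere else).
Combining the equations, delta H = (-106.0) + (-713.2) + (+392.0) + (+307.0) = -120.2 kcal

delta H = -120.2 kcal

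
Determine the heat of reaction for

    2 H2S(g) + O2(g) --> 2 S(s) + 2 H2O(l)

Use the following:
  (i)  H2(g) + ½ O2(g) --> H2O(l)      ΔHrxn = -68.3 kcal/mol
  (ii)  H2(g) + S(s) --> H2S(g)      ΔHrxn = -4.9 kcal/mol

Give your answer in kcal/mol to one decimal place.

(i) × 2: (2)·(-68.3) = -136.6 kcal/mol
(ii) reversed and × 2: (-2)·(-4.9) = +9.8 kcal/mol
Summing the manipulated equations, ΔHrxn = (-136.6) + (+9.8) = -126.8 kcal/mol

ΔHrxn = -126.8 kcal/mol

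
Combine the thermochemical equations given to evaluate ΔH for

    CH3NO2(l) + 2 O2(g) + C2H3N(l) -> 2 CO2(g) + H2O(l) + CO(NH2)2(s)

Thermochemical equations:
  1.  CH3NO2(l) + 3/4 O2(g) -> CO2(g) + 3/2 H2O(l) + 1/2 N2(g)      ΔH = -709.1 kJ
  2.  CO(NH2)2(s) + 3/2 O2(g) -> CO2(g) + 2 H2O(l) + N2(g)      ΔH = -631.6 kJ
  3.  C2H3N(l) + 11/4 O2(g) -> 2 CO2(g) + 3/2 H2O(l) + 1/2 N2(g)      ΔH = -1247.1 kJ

ΔH = -1324.6 kJ

eq. 1 as written: -709.1 kJ
eq. 2 reversed: +631.6 kJ
eq. 3 as written: -1247.1 kJ
By Hess's law, ΔH = (1)·(-709.1) + (-1)·(-631.6) + (1)·(-1247.1) = -1324.6 kJ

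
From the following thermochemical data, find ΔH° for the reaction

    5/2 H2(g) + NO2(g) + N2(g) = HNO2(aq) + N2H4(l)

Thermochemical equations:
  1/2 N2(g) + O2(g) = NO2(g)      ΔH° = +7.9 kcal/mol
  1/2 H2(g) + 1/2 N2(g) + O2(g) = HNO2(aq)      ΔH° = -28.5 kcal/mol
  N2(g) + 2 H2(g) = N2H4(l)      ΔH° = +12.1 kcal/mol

ΔH° = -24.3 kcal/mol

equation 1 reversed: -7.9 kcal/mol
equation 2 as written: -28.5 kcal/mol
equation 3 as written: +12.1 kcal/mol
ΔH° = (-1)·(+7.9) + (1)·(-28.5) + (1)·(+12.1) = -24.3 kcal/mol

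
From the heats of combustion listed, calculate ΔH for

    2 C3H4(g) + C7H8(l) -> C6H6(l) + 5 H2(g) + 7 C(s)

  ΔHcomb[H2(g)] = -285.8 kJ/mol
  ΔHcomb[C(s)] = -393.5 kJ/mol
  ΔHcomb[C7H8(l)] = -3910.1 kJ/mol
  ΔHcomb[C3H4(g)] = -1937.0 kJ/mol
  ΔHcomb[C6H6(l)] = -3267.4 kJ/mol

ΔH = -333.2 kJ/mol

With combustion enthalpies, reactants minus products:
= [2·(-1937.0) + 1·(-3910.1)] − [1·(-3267.4) + 5·(-285.8) + 7·(-393.5)]
= -333.2 kJ/mol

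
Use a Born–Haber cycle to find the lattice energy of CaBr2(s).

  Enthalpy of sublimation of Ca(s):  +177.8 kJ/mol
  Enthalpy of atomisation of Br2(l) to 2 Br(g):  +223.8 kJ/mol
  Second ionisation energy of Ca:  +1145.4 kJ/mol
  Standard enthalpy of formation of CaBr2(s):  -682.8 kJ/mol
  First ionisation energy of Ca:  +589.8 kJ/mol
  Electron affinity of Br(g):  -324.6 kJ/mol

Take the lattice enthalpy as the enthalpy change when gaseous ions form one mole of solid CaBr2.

U = -2170.4 kJ/mol

ΔHf° = 1·ΔHsub + 1·(ΣIE) + 1·D(Br2) + 2·EA + U
-682.8 = 1·(+177.8) + 1·(+1735.2) + 1·(+223.8) + 2·(-324.6) + U
U = -682.8 − (+1487.6) = -2170.4 kJ/mol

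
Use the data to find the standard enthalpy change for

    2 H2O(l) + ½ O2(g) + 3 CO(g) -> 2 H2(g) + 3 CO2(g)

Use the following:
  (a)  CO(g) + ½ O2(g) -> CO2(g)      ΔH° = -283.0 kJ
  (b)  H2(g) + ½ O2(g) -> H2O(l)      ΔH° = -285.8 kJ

(a) × 3 (scale by 3 for the 3 CO(g)): (3)·(-283.0) = -849.0 kJ
(b) reversed and × 2 (reverse to put H2O(l) on the reactant side; scale by 2 for the 2 H2O(l)): (-2)·(-285.8) = +571.6 kJ
ΔH° = (-849.0) + (+571.6) = -277.4 kJ

ΔH° = -277.4 kJ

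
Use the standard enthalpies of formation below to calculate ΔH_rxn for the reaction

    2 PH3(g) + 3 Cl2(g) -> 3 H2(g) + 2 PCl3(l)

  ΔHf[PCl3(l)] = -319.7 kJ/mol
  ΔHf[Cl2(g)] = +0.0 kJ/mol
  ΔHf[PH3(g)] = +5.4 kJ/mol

ΔH_rxn = -650.2 kJ/mol

Products: 3·(+0.0) + 2·(-319.7) = -639.4
Reactants: 2·(+5.4) + 3·(+0.0) = +10.8
ΔH_rxn = (-639.4) − (+10.8) = -650.2 kJ/mol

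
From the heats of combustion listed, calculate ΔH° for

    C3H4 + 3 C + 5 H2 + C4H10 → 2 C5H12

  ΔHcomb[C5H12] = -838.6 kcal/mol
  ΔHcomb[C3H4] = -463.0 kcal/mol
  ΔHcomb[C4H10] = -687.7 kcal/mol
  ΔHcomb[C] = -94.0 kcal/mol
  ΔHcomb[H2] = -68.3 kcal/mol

Using ΔH = Σ nΔHc°(reactants) − Σ nΔHc°(products):
= [1·(-463.0) + 3·(-94.0) + 5·(-68.3) + 1·(-687.7)] − [2·(-838.6)]
= -97.0 kcal/mol

ΔH° = -97.0 kcal/mol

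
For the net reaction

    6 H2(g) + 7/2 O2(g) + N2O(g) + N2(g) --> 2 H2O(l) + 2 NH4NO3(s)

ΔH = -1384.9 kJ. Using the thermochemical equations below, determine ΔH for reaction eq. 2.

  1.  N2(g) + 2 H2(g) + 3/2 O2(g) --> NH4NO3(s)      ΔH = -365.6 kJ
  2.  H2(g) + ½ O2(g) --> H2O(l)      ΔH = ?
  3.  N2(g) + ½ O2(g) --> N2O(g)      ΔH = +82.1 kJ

eq. 1 × 2: (2)·(-365.6) = -731.2 kJ
eq. 2 × 2: contributes 2·x
eq. 3 reversed: -82.1 kJ
-1384.9 = (-731.2) + (-82.1) + 2·x
x = (-1384.9 − (-813.3)) / (2) = -285.8 kJ

ΔH = -285.8 kJ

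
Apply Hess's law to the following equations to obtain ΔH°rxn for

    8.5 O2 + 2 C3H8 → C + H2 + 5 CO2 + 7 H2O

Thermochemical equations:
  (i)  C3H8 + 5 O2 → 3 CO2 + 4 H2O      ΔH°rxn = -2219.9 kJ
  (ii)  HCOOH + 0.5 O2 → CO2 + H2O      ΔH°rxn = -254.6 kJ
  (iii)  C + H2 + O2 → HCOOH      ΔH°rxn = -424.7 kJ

ΔH°rxn = -3760.5 kJ

(i) × 2 (scale by 2 for the 2 C3H8): (2)·(-2219.9) = -4439.8 kJ
(ii) reversed: +254.6 kJ
(iii) reversed (C must end up as a product): +424.7 kJ
Combining the equations, ΔH°rxn = (-4439.8) + (+254.6) + (+424.7) = -3760.5 kJ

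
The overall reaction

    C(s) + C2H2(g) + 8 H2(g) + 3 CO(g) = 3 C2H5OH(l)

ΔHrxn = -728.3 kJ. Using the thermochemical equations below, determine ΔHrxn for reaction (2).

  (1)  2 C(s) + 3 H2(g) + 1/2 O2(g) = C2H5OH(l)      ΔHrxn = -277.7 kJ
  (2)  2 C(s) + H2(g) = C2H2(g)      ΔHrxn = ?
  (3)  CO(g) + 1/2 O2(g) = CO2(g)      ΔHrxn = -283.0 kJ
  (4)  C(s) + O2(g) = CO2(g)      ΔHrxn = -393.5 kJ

(1) × 3: (3)·(-277.7) = -833.1 kJ
(2) reversed: contributes −x
(3) × 3: (3)·(-283.0) = -849.0 kJ
(4) reversed and × 3: (-3)·(-393.5) = +1180.5 kJ
-728.3 = (-833.1) + (-849.0) + (+1180.5) − x
x = (-728.3 − (-501.6)) / (-1) = 226.7 kJ

ΔHrxn = 226.7 kJ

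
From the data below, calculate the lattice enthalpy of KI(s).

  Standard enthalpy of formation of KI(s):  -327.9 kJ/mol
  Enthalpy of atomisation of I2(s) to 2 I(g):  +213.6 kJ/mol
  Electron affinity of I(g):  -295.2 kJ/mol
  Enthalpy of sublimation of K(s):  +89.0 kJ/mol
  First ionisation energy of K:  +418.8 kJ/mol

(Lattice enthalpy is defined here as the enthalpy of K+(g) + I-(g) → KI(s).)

U = -647.3 kJ/mol

ΔHf° = 1·ΔHsub + 1·(ΣIE) + 1/2·D(I2) + 1·EA + U
-327.9 = 1·(+89.0) + 1·(+418.8) + 1/2·(+213.6) + 1·(-295.2) + U
U = -327.9 − (+319.4) = -647.3 kJ/mol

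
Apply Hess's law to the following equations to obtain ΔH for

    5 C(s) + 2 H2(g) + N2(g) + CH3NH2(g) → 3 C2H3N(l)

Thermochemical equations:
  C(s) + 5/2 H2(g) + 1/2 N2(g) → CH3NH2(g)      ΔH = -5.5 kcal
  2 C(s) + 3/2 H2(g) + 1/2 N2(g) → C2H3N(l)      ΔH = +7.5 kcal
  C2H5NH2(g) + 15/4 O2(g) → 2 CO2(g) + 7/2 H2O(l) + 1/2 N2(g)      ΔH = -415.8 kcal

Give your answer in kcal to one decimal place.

ΔH = 28.0 kcal

equation 1 reversed (CH3NH2(g) must end up as a reactant): +5.5 kcal
equation 2 × 3 (scale by 3 for the 3 C2H3N(l)): (3)·(+7.5) = +22.5 kcal
equation 3: not needed (O2(g) appears nowhere else).
ΔH = (-1)·(-5.5) + (3)·(+7.5) = 28.0 kcal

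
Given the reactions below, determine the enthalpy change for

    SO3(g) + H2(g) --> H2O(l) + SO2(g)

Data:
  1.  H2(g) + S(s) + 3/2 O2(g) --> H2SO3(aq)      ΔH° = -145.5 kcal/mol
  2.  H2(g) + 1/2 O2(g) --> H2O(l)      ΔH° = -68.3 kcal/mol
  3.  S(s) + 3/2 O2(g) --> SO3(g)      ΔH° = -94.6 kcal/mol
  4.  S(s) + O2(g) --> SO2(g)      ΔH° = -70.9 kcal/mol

ΔH° = -44.6 kcal/mol

eq. 1: not needed (H2SO3(aq) appears nowhere else).
eq. 2 as written (H2O(l) already on the product side): -68.3 kcal/mol
eq. 3 reversed (SO3(g) must end up as a reactant): +94.6 kcal/mol
eq. 4 as written (SO2(g) already on the product side): -70.9 kcal/mol
ΔH° = (-68.3) + (+94.6) + (-70.9) = -44.6 kcal/mol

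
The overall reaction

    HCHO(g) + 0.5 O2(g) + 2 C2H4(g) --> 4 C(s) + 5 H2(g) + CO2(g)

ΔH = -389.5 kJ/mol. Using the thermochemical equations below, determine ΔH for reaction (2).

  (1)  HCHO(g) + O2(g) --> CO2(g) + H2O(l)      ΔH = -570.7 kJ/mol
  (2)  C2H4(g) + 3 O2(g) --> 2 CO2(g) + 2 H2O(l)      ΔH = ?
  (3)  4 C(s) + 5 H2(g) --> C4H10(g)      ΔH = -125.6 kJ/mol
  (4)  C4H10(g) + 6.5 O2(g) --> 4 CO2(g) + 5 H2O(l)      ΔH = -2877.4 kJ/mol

ΔH = -1410.9 kJ/mol

(1) as written (HCHO(g) already on the reactant side): -570.7 kJ/mol
(2) × 2 (scale by 2 for the 2 C2H4(g)): contributes 2·x
(3) reversed (reverse to put C(s) on the product side): +125.6 kJ/mol
(4) reversed: +2877.4 kJ/mol
-389.5 = (-570.7) + (+125.6) + (+2877.4) + 2·x
x = (-389.5 − (+2432.3)) / (2) = -1410.9 kJ/mol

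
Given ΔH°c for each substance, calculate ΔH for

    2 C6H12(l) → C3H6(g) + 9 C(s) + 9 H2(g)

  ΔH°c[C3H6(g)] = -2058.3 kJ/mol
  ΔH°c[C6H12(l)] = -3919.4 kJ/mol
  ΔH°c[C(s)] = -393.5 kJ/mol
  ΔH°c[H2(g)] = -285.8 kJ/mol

With combustion enthalpies, reactants minus products:
= [2·(-3919.4)] − [1·(-2058.3) + 9·(-393.5) + 9·(-285.8)]
= 333.2 kJ/mol

ΔH = 333.2 kJ/mol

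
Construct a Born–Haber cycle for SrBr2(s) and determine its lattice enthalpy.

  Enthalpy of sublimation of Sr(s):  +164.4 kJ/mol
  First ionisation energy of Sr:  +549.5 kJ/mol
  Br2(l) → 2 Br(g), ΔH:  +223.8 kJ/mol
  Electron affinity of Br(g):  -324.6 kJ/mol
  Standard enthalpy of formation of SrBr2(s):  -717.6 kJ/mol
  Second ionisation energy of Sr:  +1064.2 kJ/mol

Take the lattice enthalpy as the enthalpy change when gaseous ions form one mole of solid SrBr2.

ΔHf° = 1·ΔHsub + 1·(ΣIE) + 1·D(Br2) + 2·EA + U
-717.6 = 1·(+164.4) + 1·(+1613.7) + 1·(+223.8) + 2·(-324.6) + U
U = -717.6 − (+1352.7) = -2070.3 kJ/mol

U = -2070.3 kJ/mol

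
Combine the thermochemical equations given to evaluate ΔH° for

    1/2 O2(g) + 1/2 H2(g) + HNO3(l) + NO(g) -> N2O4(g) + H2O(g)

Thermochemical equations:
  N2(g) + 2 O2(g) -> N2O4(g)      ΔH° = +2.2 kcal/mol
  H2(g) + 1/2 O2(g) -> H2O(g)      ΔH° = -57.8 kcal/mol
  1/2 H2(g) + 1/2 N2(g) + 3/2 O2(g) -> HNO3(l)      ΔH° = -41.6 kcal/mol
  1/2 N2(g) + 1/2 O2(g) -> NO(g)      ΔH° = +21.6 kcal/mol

ΔH° = -35.6 kcal/mol

equation 1 as written (N2O4(g) already on the product side): +2.2 kcal/mol
equation 2 as written (H2O(g) already on the product side): -57.8 kcal/mol
equation 3 reversed (reverse to put HNO3(l) on the reactant side): +41.6 kcal/mol
equation 4 reversed (NO(g) must end up as a reactant): -21.6 kcal/mol
ΔH° = (1)·(+2.2) + (1)·(-57.8) + (-1)·(-41.6) + (-1)·(+21.6) = -35.6 kcal/mol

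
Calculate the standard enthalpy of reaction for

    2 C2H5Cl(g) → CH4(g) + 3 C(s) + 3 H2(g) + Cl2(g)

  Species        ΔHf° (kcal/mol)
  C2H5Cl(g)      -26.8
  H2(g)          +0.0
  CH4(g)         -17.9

Products: 1·(-17.9) + 3·(+0.0) + 3·(+0.0) + 1·(+0.0) = -17.9
Reactants: 2·(-26.8) = -53.6
ΔH° = (-17.9) − (-53.6) = 35.7 kcal/mol

ΔH° = 35.7 kcal/mol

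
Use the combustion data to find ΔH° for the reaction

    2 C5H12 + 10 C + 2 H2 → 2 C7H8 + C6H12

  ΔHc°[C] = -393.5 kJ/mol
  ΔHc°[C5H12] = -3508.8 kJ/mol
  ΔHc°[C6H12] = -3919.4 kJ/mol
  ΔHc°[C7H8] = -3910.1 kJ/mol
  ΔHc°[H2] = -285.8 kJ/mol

Using ΔH = Σ nΔHc°(reactants) − Σ nΔHc°(products):
= [2·(-3508.8) + 10·(-393.5) + 2·(-285.8)] − [2·(-3910.1) + 1·(-3919.4)]
= 215.4 kJ/mol

ΔH° = 215.4 kJ/mol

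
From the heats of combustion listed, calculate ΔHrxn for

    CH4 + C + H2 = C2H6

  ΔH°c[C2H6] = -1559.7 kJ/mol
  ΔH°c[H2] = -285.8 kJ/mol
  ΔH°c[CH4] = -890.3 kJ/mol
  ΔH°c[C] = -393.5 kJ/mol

ΔHrxn = -9.9 kJ/mol

With combustion enthalpies, reactants minus products:
= [1·(-890.3) + 1·(-393.5) + 1·(-285.8)] − [1·(-1559.7)]
= -9.9 kJ/mol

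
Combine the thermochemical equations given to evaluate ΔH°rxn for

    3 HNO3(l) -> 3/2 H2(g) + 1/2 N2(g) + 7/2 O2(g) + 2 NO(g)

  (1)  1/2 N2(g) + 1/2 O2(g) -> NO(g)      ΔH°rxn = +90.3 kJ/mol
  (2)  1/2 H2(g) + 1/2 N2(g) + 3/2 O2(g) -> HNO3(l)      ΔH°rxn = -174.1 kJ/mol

ΔH°rxn = 702.9 kJ/mol

(1) × 2: (2)·(+90.3) = +180.6 kJ/mol
(2) reversed and × 3: (-3)·(-174.1) = +522.3 kJ/mol
Since enthalpy is a state function, ΔH°rxn = (2)·(+90.3) + (-3)·(-174.1) = 702.9 kJ/mol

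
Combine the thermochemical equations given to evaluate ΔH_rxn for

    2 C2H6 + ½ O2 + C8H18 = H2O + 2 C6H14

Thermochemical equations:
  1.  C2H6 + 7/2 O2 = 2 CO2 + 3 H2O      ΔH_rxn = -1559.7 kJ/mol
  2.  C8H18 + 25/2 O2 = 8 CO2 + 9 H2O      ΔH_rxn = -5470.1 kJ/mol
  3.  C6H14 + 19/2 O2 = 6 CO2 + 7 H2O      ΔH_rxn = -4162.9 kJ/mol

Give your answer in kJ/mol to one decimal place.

eq. 1 × 2: (2)·(-1559.7) = -3119.4 kJ/mol
eq. 2 as written: -5470.1 kJ/mol
eq. 3 reversed and × 2: (-2)·(-4162.9) = +8325.8 kJ/mol
Since enthalpy is a state function, ΔH_rxn = (-3119.4) + (-5470.1) + (+8325.8) = -263.7 kJ/mol

ΔH_rxn = -263.7 kJ/mol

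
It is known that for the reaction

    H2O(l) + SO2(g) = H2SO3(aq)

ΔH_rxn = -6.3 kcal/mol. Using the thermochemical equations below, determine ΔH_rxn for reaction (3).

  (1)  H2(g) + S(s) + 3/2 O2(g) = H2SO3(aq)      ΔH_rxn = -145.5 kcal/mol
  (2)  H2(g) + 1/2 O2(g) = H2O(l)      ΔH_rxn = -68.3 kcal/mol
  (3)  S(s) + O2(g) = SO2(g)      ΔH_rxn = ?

ΔH_rxn = -70.9 kcal/mol

(1) as written: -145.5 kcal/mol
(2) reversed: +68.3 kcal/mol
(3) reversed: contributes −x
-6.3 = (-145.5) + (+68.3) − x
x = (-6.3 − (-77.2)) / (-1) = -70.9 kcal/mol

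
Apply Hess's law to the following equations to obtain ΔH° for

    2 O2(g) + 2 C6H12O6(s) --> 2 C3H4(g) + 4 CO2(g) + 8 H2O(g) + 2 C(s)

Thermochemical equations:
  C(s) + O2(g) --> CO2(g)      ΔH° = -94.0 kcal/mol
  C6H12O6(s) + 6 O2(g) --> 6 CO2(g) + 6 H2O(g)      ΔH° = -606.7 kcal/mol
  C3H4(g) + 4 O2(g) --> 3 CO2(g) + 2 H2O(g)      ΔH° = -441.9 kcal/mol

equation 1 reversed and × 2: (-2)·(-94.0) = +188.0 kcal/mol
equation 2 × 2: (2)·(-606.7) = -1213.4 kcal/mol
equation 3 reversed and × 2: (-2)·(-441.9) = +883.8 kcal/mol
ΔH° = (-2)·(-94.0) + (2)·(-606.7) + (-2)·(-441.9) = -141.6 kcal/mol

ΔH° = -141.6 kcal/mol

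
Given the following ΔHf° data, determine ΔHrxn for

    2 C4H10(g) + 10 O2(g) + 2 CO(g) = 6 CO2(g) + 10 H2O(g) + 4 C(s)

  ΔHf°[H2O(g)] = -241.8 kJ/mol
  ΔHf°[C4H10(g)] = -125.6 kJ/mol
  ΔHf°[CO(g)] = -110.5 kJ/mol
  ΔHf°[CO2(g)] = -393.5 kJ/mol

Products: 6·(-393.5) + 10·(-241.8) + 4·(+0.0) = -4779.0
Reactants: 2·(-125.6) + 10·(+0.0) + 2·(-110.5) = -472.2
ΔHrxn = (-4779.0) − (-472.2) = -4306.8 kJ/mol

ΔHrxn = -4306.8 kJ/mol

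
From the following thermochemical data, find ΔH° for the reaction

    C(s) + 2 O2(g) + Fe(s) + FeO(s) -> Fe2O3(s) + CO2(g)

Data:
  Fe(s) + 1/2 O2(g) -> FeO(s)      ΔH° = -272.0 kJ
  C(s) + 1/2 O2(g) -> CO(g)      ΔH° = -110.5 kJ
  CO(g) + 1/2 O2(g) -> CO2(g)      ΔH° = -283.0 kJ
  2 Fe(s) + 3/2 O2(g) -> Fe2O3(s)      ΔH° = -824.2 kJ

equation 1 reversed (reverse to put FeO(s) on the reactant side): +272.0 kJ
equation 2 as written (C(s) already on the reactant side): -110.5 kJ
equation 3 as written (CO2(g) already on the product side): -283.0 kJ
equation 4 as written (Fe2O3(s) already on the product side): -824.2 kJ
Combining the equations, ΔH° = (+272.0) + (-110.5) + (-283.0) + (-824.2) = -945.7 kJ

ΔH° = -945.7 kJ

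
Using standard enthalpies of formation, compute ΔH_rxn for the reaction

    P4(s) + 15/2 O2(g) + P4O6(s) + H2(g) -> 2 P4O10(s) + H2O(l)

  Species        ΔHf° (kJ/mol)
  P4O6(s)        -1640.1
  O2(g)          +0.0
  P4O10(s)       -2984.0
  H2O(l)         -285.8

ΔH_rxn = -4613.7 kJ/mol

Products: 2·(-2984.0) + 1·(-285.8) = -6253.8
Reactants: 1·(+0.0) + 15/2·(+0.0) + 1·(-1640.1) + 1·(+0.0) = -1640.1
ΔH_rxn = (-6253.8) − (-1640.1) = -4613.7 kJ/mol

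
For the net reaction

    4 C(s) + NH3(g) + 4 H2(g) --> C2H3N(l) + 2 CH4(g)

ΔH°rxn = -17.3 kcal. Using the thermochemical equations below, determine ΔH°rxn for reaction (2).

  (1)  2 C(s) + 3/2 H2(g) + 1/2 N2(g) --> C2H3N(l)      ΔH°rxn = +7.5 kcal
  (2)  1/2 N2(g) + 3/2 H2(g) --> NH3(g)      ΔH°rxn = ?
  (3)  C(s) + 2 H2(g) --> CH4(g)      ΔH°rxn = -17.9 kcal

ΔH°rxn = -11.0 kcal

(1) as written: +7.5 kcal
(2) reversed: contributes −x
(3) × 2: (2)·(-17.9) = -35.8 kcal
-17.3 = (+7.5) + (-35.8) − x
x = (-17.3 − (-28.3)) / (-1) = -11.0 kcal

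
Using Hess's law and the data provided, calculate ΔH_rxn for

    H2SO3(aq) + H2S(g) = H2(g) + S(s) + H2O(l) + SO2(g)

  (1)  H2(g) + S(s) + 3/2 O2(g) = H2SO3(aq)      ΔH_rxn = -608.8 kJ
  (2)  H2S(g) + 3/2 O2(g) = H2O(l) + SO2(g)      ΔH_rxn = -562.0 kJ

(1) reversed (H2SO3(aq) must end up as a reactant): +608.8 kJ
(2) as written (H2S(g) already on the reactant side): -562.0 kJ
ΔH_rxn = (-1)·(-608.8) + (1)·(-562.0) = 46.8 kJ

ΔH_rxn = 46.8 kJ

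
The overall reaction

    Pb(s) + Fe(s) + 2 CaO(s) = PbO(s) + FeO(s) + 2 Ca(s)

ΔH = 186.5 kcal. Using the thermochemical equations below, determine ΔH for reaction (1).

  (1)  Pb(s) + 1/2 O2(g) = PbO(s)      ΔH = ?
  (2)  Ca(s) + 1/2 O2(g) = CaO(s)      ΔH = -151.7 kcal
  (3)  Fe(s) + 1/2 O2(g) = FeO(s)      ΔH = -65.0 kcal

ΔH = -51.9 kcal

(1) as written (PbO(s) already on the product side): contributes x
(2) reversed and × 2 (reverse to put CaO(s) on the reactant side; scale by 2 for the 2 CaO(s)): (-2)·(-151.7) = +303.4 kcal
(3) as written (FeO(s) already on the product side): -65.0 kcal
+186.5 = (+303.4) + (-65.0) + x
x = (+186.5 − (+238.4)) / (1) = -51.9 kcal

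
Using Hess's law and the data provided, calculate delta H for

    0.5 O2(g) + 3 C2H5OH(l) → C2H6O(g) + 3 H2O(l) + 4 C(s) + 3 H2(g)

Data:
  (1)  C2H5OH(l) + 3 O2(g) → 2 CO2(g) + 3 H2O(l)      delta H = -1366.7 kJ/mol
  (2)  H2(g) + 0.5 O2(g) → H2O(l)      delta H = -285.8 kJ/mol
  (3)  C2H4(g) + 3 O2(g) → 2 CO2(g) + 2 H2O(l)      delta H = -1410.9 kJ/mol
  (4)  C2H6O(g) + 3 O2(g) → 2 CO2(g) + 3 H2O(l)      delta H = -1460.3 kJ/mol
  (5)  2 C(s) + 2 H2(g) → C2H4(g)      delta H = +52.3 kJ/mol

delta H = -208.4 kJ/mol

(1) × 3: (3)·(-1366.7) = -4100.1 kJ/mol
(2) as written: -285.8 kJ/mol
(3) reversed and × 2: (-2)·(-1410.9) = +2821.8 kJ/mol
(4) reversed: +1460.3 kJ/mol
(5) reversed and × 2: (-2)·(+52.3) = -104.6 kJ/mol
delta H = (3)·(-1366.7) + (1)·(-285.8) + (-2)·(-1410.9) + (-1)·(-1460.3) + (-2)·(+52.3) = -208.4 kJ/mol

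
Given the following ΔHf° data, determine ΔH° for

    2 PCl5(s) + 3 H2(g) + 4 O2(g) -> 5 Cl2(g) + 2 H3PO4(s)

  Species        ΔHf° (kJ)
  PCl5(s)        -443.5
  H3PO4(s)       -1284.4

ΔH°rxn = Σ nΔHf°(products) − Σ nΔHf°(reactants).
Products: 5·(+0.0) + 2·(-1284.4) = -2568.8
Reactants: 2·(-443.5) + 3·(+0.0) + 4·(+0.0) = -887.0
ΔH° = (-2568.8) − (-887.0) = -1681.8 kJ

ΔH° = -1681.8 kJ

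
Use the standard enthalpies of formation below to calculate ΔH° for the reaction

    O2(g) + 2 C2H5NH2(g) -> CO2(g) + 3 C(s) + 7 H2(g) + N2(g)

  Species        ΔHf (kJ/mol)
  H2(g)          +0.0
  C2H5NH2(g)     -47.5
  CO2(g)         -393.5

ΔH° = -298.5 kJ/mol

ΔH°rxn = Σ nΔHf°(products) − Σ nΔHf°(reactants).
Products: 1·(-393.5) + 3·(+0.0) + 7·(+0.0) + 1·(+0.0) = -393.5
Reactants: 1·(+0.0) + 2·(-47.5) = -95.0
ΔH° = (-393.5) − (-95.0) = -298.5 kJ/mol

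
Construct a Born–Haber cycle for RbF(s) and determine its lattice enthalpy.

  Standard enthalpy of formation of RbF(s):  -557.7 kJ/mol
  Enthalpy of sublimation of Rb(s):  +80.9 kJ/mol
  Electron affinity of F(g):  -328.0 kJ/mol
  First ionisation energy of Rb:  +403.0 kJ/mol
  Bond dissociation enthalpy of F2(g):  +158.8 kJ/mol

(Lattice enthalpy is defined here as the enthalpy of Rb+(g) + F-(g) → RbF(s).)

ΔHf° = 1·ΔHsub + 1·(ΣIE) + 1/2·D(F2) + 1·EA + U
-557.7 = 1·(+80.9) + 1·(+403.0) + 1/2·(+158.8) + 1·(-328.0) + U
U = -557.7 − (+235.3) = -793.0 kJ/mol

U = -793.0 kJ/mol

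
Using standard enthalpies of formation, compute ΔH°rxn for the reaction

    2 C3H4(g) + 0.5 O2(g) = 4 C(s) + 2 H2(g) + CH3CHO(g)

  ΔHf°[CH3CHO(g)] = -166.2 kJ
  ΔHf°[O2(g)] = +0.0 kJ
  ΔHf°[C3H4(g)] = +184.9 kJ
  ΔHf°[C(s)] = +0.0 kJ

Products: 4·(+0.0) + 2·(+0.0) + 1·(-166.2) = -166.2
Reactants: 2·(+184.9) + 1/2·(+0.0) = +369.8
ΔH°rxn = (-166.2) − (+369.8) = -536.0 kJ

ΔH°rxn = -536.0 kJ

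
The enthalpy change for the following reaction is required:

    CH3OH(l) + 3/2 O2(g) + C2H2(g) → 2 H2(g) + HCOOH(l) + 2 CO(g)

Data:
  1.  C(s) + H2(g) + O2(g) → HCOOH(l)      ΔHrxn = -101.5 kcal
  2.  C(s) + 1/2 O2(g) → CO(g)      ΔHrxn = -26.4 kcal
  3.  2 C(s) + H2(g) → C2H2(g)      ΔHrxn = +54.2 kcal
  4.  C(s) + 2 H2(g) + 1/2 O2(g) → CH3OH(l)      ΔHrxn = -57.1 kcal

eq. 1 as written (HCOOH(l) already on the product side): -101.5 kcal
eq. 2 × 2 (×2 to match 2 CO(g) in the target): (2)·(-26.4) = -52.8 kcal
eq. 3 reversed (reverse to put C2H2(g) on the reactant side): -54.2 kcal
eq. 4 reversed (reverse to put CH3OH(l) on the reactant side): +57.1 kcal
By Hess's law, ΔHrxn = (1)·(-101.5) + (2)·(-26.4) + (-1)·(+54.2) + (-1)·(-57.1) = -151.4 kcal

ΔHrxn = -151.4 kcal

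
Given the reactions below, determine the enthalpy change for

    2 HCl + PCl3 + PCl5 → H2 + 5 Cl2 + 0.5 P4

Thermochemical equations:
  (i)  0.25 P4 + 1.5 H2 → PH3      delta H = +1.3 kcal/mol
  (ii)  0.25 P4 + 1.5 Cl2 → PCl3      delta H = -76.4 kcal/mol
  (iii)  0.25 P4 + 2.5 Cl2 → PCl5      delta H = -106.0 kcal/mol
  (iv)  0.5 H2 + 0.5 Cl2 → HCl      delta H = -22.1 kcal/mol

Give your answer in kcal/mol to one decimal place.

(i): not needed (PH3 appears nowhere else).
(ii) reversed (reverse to put PCl3 on the reactant side): +76.4 kcal/mol
(iii) reversed (PCl5 must end up as a reactant): +106.0 kcal/mol
(iv) reversed and × 2 (HCl must end up as a reactant; ×2 to match 2 HCl in the target): (-2)·(-22.1) = +44.2 kcal/mol
delta H = (-1)·(-76.4) + (-1)·(-106.0) + (-2)·(-22.1) = 226.6 kcal/mol

delta H = 226.6 kcal/mol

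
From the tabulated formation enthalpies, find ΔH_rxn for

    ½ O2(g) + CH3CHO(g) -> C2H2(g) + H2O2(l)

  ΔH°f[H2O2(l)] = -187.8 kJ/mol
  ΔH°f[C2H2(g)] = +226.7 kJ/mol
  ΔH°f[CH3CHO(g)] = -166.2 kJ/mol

Products: 1·(+226.7) + 1·(-187.8) = +38.9
Reactants: 1/2·(+0.0) + 1·(-166.2) = -166.2
ΔH_rxn = (+38.9) − (-166.2) = 205.1 kJ/mol

ΔH_rxn = 205.1 kJ/mol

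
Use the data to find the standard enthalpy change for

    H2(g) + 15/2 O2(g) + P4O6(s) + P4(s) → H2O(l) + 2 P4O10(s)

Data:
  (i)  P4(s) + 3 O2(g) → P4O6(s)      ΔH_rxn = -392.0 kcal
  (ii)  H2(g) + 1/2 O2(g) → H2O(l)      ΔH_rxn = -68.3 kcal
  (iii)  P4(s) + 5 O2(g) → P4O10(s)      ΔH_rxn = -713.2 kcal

(i) reversed: +392.0 kcal
(ii) as written: -68.3 kcal
(iii) × 2: (2)·(-713.2) = -1426.4 kcal
Combining the equations, ΔH_rxn = (-1)·(-392.0) + (1)·(-68.3) + (2)·(-713.2) = -1102.7 kcal

ΔH_rxn = -1102.7 kcal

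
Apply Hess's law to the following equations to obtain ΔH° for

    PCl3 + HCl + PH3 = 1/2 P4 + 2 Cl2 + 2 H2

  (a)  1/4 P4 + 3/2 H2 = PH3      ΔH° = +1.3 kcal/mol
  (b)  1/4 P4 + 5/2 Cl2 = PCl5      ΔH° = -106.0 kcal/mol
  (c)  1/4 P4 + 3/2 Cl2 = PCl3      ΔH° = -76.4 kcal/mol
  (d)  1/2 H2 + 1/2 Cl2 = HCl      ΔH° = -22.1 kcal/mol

(a) reversed: -1.3 kcal/mol
(b): not needed.
(c) reversed: +76.4 kcal/mol
(d) reversed: +22.1 kcal/mol
Combining the equations, ΔH° = (-1)·(+1.3) + (-1)·(-76.4) + (-1)·(-22.1) = 97.2 kcal/mol

ΔH° = 97.2 kcal/mol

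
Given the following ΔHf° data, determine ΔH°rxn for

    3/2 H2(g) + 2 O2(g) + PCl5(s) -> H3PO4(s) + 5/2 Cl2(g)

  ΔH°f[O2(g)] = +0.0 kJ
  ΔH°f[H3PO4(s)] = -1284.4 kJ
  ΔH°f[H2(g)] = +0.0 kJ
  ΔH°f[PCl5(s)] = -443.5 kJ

Products: 1·(-1284.4) + 5/2·(+0.0) = -1284.4
Reactants: 3/2·(+0.0) + 2·(+0.0) + 1·(-443.5) = -443.5
ΔH°rxn = (-1284.4) − (-443.5) = -840.9 kJ

ΔH°rxn = -840.9 kJ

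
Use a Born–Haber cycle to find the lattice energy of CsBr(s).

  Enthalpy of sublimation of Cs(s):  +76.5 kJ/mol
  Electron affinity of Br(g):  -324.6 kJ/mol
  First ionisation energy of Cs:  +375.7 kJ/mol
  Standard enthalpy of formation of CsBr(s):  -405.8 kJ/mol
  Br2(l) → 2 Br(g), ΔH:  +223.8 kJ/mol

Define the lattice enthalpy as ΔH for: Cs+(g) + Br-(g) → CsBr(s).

U = -645.3 kJ/mol

ΔHf° = 1·ΔHsub + 1·(ΣIE) + 1/2·D(Br2) + 1·EA + U
-405.8 = 1·(+76.5) + 1·(+375.7) + 1/2·(+223.8) + 1·(-324.6) + U
U = -405.8 − (+239.5) = -645.3 kJ/mol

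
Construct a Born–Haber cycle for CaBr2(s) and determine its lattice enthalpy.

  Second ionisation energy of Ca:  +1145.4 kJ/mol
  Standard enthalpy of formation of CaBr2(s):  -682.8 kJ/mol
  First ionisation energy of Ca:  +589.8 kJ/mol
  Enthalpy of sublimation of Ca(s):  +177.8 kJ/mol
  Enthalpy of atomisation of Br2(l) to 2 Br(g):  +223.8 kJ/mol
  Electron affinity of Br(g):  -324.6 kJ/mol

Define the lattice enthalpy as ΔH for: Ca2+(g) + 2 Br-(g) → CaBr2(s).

ΔHf° = 1·ΔHsub + 1·(ΣIE) + 1·D(Br2) + 2·EA + U
-682.8 = 1·(+177.8) + 1·(+1735.2) + 1·(+223.8) + 2·(-324.6) + U
U = -682.8 − (+1487.6) = -2170.4 kJ/mol

U = -2170.4 kJ/mol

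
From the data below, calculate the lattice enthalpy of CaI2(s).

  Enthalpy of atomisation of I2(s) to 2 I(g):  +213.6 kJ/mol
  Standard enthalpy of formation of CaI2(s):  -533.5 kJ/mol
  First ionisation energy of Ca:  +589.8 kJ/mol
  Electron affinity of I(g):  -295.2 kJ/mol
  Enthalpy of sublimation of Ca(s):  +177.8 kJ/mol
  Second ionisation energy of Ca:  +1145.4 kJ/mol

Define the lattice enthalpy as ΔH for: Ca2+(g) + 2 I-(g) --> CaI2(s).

ΔHf° = 1·ΔHsub + 1·(ΣIE) + 1·D(I2) + 2·EA + U
-533.5 = 1·(+177.8) + 1·(+1735.2) + 1·(+213.6) + 2·(-295.2) + U
U = -533.5 − (+1536.2) = -2069.7 kJ/mol

U = -2069.7 kJ/mol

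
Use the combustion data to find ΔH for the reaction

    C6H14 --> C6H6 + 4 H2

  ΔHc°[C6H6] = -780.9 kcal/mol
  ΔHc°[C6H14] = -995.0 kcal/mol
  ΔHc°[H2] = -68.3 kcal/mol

ΔH = 59.1 kcal/mol

Using ΔH = Σ nΔHc°(reactants) − Σ nΔHc°(products):
= [1·(-995.0)] − [1·(-780.9) + 4·(-68.3)]
= 59.1 kcal/mol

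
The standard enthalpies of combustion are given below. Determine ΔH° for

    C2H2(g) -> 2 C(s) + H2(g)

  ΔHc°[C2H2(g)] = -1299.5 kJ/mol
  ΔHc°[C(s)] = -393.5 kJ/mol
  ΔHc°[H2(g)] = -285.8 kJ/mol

With combustion enthalpies, reactants minus products:
= [1·(-1299.5)] − [2·(-393.5) + 1·(-285.8)]
= -226.7 kJ/mol

ΔH° = -226.7 kJ/mol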